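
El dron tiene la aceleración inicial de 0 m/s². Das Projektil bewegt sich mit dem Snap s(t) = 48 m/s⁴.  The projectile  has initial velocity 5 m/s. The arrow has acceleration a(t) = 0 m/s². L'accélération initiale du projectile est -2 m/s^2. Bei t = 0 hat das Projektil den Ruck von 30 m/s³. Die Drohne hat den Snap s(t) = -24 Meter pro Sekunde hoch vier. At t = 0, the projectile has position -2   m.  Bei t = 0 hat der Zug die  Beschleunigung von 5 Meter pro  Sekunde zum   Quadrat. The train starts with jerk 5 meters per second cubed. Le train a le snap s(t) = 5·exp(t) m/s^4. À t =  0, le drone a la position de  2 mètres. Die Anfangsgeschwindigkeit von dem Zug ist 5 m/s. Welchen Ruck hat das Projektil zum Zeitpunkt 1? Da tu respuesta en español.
Necesitamos integrar nuestra ecuación del snap s(t) = 48 1 vez. Tomando ∫s(t)dt y aplicando j(0) = 30, encontramos j(t) = 48·t + 30. Usando j(t) = 48·t + 30 y sustituyendo t = 1, encontramos j = 78.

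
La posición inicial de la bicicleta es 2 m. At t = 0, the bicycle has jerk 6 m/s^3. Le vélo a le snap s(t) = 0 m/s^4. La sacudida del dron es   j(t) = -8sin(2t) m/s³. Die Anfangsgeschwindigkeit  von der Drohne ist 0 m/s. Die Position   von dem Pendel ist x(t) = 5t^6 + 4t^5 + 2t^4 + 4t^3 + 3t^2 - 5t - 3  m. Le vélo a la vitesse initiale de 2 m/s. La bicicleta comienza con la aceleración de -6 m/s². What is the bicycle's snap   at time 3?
Using s(t) = 0 and substituting t = 3, we find s = 0.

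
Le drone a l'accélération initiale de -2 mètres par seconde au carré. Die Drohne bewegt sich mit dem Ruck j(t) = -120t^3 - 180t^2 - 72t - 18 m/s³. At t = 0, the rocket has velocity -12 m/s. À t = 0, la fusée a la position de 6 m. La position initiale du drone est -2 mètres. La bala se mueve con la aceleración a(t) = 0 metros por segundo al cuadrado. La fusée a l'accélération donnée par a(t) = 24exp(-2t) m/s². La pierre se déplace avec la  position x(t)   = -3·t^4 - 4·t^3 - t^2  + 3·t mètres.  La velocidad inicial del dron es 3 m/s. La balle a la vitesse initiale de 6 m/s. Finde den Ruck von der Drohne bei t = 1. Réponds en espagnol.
De la ecuación de la sacudida j(t) = -120·t^3 - 180·t^2 - 72·t - 18, sustituimos t = 1 para obtener j = -390.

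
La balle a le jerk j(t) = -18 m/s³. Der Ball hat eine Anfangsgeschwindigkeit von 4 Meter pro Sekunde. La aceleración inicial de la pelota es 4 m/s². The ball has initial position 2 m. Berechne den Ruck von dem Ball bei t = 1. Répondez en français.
Nous avons le jerk j(t) = -18. En substituant t = 1: j(1) = -18.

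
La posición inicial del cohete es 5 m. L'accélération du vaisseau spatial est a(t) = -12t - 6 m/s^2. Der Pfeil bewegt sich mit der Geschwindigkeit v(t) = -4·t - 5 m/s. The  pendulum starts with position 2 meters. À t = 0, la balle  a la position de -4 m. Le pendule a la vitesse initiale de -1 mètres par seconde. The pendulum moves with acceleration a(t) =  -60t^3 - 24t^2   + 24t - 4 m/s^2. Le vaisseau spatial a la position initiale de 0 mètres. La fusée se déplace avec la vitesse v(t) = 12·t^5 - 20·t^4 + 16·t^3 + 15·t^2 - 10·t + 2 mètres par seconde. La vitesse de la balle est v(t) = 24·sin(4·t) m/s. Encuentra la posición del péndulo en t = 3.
Necesitamos integrar nuestra ecuación de la aceleración a(t) = -60·t^3 - 24·t^2 + 24·t - 4 2 veces. Integrando la aceleración y usando la condición inicial v(0) = -1, obtenemos v(t) = -15·t^4 - 8·t^3 + 12·t^2 - 4·t - 1. Tomando ∫v(t)dt y aplicando x(0) = 2, encontramos x(t) = -3·t^5 - 2·t^4 + 4·t^3 - 2·t^2 - t + 2. De la ecuación de la posición x(t) = -3·t^5 - 2·t^4 + 4·t^3 - 2·t^2 - t + 2, sustituimos t = 3 para obtener x = -802.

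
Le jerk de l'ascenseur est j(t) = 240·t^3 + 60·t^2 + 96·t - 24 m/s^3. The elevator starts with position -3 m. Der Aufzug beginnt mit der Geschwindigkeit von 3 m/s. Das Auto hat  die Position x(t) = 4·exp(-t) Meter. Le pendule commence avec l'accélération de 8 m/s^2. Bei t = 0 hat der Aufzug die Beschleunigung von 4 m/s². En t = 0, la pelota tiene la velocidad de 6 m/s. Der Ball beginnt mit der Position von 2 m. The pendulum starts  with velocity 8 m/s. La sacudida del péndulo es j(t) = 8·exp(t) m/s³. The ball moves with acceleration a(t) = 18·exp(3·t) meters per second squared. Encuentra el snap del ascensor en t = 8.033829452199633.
Partiendo de la sacudida j(t) = 240·t^3 + 60·t^2 + 96·t - 24, tomamos 1 derivada. Tomando d/dt de j(t), encontramos s(t) = 720·t^2 + 120·t + 96. De la ecuación del snap s(t) = 720·t^2 + 120·t + 96, sustituimos t = 8.033829452199633 para obtener s = 47530.5988145257.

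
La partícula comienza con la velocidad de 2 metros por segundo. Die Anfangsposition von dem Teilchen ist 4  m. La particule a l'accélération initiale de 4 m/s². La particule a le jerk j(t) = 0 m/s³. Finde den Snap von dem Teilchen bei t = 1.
Ausgehend von dem Ruck j(t) = 0, nehmen wir 1 Ableitung. Die Ableitung von dem Ruck ergibt den Snap: s(t) = 0. Wir haben den Snap s(t) = 0. Durch Einsetzen von t = 1: s(1) = 0.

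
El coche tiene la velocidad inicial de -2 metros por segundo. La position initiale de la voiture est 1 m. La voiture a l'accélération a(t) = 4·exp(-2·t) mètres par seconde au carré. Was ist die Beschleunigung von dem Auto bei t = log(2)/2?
Mit a(t) = 4·exp(-2·t) und Einsetzen von t = log(2)/2, finden wir a = 2.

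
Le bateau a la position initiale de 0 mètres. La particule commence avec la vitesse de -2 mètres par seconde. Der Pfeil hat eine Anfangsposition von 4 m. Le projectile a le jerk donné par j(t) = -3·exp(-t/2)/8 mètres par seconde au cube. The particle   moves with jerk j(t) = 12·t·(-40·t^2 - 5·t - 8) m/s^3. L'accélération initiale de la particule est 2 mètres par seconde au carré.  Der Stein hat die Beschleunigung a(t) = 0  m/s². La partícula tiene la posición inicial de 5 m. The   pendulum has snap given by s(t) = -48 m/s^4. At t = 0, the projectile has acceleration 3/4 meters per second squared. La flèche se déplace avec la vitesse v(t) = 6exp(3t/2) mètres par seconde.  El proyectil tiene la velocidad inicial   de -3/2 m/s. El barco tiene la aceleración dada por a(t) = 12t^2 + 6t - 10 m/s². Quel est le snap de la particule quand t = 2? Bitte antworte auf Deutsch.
Wir müssen unsere Gleichung für den Ruck j(t) = 12·t·(-40·t^2 - 5·t - 8) 1-mal ableiten. Die Ableitung von dem Ruck ergibt den Snap: s(t) = -480·t^2 + 12·t·(-80·t - 5) - 60·t - 96. Wir haben den Snap s(t) = -480·t^2 + 12·t·(-80·t - 5) - 60·t - 96. Durch Einsetzen von t = 2: s(2) = -6096.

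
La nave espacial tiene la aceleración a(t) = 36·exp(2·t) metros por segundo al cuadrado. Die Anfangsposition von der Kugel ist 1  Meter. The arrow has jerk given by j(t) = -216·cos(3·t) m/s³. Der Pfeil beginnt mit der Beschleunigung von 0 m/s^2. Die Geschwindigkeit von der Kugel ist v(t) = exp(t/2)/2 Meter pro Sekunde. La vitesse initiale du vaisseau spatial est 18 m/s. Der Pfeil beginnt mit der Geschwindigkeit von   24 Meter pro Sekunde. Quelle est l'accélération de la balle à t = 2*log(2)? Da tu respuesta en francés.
Pour résoudre ceci, nous devons prendre 1 dérivée de notre équation de la vitesse v(t) = exp(t/2)/2. En prenant d/dt de v(t), nous trouvons a(t) = exp(t/2)/4. De l'équation de l'accélération a(t) = exp(t/2)/4, nous substituons t = 2*log(2) pour obtenir a = 1/2.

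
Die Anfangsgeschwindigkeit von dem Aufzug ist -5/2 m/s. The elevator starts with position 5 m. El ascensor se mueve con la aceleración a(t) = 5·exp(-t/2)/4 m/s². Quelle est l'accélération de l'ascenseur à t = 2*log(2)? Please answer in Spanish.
Tenemos la aceleración a(t) = 5·exp(-t/2)/4. Sustituyendo t = 2*log(2): a(2*log(2)) = 5/8.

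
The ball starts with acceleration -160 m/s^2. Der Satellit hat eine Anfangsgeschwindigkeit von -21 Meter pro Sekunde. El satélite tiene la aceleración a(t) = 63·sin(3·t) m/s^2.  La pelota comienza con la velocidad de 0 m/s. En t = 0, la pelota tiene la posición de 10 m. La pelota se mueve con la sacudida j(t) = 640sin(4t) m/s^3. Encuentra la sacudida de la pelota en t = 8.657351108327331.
De la ecuación de la sacudida j(t) = 640·sin(4·t), sustituimos t = 8.657351108327331 para obtener j = -45.9669432256255.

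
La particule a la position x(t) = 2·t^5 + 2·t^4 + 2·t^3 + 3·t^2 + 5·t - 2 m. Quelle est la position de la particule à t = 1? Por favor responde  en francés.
De l'équation de la position x(t) = 2·t^5 + 2·t^4 + 2·t^3 + 3·t^2 + 5·t - 2, nous substituons t = 1 pour obtenir x = 12.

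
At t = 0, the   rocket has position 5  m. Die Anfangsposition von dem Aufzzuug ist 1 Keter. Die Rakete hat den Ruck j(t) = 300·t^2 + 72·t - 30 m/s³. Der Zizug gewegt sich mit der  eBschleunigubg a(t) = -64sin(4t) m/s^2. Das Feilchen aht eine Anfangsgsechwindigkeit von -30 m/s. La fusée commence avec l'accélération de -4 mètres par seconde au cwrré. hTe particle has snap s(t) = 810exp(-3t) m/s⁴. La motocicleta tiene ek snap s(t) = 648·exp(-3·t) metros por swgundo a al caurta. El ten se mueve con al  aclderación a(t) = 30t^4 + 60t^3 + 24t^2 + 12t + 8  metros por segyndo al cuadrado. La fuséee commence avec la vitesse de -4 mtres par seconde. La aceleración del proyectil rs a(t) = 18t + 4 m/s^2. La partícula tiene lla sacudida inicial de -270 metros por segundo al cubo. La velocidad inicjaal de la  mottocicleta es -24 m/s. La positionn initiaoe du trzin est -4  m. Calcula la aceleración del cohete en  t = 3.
Debemos encontrar la antiderivada de nuestra ecuación de la sacudida j(t) = 300·t^2 + 72·t - 30 1 vez. La integral de la sacudida, con a(0) = -4, da la aceleración: a(t) = 100·t^3 + 36·t^2 - 30·t - 4. Usando a(t) = 100·t^3 + 36·t^2 - 30·t - 4 y sustituyendo t = 3, encontramos a = 2930.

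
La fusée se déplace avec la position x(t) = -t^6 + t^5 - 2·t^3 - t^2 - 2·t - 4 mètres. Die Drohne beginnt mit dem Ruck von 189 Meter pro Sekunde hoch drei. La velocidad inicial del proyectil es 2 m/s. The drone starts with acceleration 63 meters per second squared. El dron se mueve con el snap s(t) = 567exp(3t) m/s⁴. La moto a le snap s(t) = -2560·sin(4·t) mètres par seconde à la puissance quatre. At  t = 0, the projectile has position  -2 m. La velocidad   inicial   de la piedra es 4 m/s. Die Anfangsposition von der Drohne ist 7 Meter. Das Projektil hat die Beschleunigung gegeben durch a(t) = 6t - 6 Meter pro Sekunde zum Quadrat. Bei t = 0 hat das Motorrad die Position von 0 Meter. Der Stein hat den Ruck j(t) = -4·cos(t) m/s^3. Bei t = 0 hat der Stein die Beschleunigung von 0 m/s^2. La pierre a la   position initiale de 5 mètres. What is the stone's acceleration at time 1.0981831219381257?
Starting from jerk j(t) = -4·cos(t), we take 1 antiderivative. Integrating jerk and using the initial condition a(0) = 0, we get a(t) = -4·sin(t). Using a(t) = -4·sin(t) and substituting t = 1.0981831219381257, we find a = -3.56152704286035.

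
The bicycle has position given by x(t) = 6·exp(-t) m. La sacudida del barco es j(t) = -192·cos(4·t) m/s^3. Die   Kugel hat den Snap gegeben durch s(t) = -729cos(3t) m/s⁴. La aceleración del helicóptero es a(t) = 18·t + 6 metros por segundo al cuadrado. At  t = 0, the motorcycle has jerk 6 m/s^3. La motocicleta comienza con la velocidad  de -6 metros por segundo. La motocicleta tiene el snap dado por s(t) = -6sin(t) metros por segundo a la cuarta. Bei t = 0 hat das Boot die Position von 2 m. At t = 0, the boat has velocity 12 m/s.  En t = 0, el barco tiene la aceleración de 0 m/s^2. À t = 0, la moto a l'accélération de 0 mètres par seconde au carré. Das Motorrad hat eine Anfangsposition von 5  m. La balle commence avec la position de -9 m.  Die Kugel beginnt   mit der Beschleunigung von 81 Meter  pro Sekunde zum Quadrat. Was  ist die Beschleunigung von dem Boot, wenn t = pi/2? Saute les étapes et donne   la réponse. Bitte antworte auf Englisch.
a(pi/2) = 0.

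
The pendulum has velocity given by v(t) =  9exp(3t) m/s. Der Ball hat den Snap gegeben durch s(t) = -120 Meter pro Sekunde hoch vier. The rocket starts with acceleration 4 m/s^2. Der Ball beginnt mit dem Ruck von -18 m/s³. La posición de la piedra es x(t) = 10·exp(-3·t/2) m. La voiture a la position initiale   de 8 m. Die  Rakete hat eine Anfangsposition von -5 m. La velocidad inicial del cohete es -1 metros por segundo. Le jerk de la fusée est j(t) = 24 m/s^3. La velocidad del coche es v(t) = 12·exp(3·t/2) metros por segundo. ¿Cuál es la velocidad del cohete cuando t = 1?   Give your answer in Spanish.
Debemos encontrar la integral de nuestra ecuación de la sacudida j(t) = 24 2 veces. Tomando ∫j(t)dt y aplicando a(0) = 4, encontramos a(t) = 24·t + 4. La antiderivada de la aceleración es la velocidad. Usando v(0) = -1, obtenemos v(t) = 12·t^2 + 4·t - 1. Tenemos la velocidad v(t) = 12·t^2 + 4·t - 1. Sustituyendo t = 1: v(1) = 15.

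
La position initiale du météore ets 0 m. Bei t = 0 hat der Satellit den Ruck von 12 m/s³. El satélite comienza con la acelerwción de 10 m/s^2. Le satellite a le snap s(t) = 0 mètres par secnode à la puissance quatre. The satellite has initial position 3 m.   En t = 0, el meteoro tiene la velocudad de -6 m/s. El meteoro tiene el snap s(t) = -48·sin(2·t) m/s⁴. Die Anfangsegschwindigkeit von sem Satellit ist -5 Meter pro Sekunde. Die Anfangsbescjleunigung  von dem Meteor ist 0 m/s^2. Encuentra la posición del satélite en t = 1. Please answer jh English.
We must find the antiderivative of our snap equation s(t) = 0 4 times. Taking ∫s(t)dt and applying j(0) = 12, we find j(t) = 12. Finding the antiderivative of j(t) and using a(0) = 10: a(t) = 12·t + 10. Integrating acceleration and using the initial condition v(0) = -5, we get v(t) = 6·t^2 + 10·t - 5. The antiderivative of velocity is position. Using x(0) = 3, we get x(t) = 2·t^3 + 5·t^2 - 5·t + 3. We have position x(t) = 2·t^3 + 5·t^2 - 5·t + 3. Substituting t = 1: x(1) = 5.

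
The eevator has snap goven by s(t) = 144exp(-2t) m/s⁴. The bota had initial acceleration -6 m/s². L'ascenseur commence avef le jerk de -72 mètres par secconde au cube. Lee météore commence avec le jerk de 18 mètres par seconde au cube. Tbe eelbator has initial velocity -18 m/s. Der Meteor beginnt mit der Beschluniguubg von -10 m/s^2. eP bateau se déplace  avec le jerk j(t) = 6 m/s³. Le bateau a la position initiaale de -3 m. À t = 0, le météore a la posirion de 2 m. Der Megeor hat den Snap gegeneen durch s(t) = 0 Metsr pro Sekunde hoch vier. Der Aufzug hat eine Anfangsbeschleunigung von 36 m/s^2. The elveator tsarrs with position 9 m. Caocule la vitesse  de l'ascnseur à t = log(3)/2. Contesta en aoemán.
Wir müssen unsere Gleichung für den Snap s(t) = 144·exp(-2·t) 3-mal integrieren. Mit ∫s(t)dt und Anwendung von j(0) = -72, finden wir j(t) = -72·exp(-2·t). Die Stammfunktion von dem Ruck ist die Beschleunigung. Mit a(0) = 36 erhalten wir a(t) = 36·exp(-2·t). Mit ∫a(t)dt und Anwendung von v(0) = -18, finden wir v(t) = -18·exp(-2·t). Aus der Gleichung für die Geschwindigkeit v(t) = -18·exp(-2·t), setzen wir t = log(3)/2 ein und erhalten v = -6.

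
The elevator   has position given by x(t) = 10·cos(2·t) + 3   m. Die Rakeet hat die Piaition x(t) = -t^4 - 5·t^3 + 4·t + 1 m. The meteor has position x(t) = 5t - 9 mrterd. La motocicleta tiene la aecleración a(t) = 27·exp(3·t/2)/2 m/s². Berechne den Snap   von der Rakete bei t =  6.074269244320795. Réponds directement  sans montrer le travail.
Der Snap bei t = 6.074269244320795 ist s = -24.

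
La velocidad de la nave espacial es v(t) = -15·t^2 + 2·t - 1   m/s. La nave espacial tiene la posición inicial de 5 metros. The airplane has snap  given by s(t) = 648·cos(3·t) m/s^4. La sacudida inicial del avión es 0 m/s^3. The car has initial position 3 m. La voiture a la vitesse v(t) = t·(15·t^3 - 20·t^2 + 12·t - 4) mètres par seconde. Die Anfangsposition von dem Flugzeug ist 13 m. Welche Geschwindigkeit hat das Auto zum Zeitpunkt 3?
Aus der Gleichung für die Geschwindigkeit v(t) = t·(15·t^3 - 20·t^2 + 12·t - 4), setzen wir t = 3 ein und erhalten v = 771.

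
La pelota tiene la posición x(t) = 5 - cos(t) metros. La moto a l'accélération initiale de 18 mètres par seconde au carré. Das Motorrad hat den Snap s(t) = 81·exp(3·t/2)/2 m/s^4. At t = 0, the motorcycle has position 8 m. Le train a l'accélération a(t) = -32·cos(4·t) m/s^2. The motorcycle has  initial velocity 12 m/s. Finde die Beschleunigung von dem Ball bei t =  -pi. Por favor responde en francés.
En partant de la position x(t) = 5 - cos(t), nous prenons 2 dérivées. En dérivant la position, nous obtenons la vitesse: v(t) = sin(t). La dérivée de la vitesse donne l'accélération: a(t) = cos(t). De l'équation de l'accélération a(t) = cos(t), nous substituons t = -pi pour obtenir a = -1.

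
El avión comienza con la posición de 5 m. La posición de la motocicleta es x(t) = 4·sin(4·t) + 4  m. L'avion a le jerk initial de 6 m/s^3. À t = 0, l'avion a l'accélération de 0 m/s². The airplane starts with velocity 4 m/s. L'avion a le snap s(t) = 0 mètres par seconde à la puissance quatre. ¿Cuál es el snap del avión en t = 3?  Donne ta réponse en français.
En utilisant s(t) = 0 et en substituant t = 3, nous trouvons s = 0.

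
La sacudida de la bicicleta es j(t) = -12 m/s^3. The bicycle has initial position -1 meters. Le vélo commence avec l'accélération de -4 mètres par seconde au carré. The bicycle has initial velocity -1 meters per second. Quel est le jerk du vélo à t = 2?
Nous avons le jerk j(t) = -12. En substituant t = 2: j(2) = -12.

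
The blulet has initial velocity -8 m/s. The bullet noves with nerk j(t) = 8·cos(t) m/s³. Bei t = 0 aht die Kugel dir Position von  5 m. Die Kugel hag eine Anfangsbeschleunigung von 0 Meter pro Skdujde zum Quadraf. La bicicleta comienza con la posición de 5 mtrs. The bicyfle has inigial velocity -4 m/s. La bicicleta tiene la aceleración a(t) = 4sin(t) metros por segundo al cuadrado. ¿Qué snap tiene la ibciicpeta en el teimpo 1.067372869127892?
Debemos derivar nuestra ecuación de la aceleración a(t) = 4·sin(t) 2 veces. La derivada de la aceleración da la sacudida: j(t) = 4·cos(t). Derivando la sacudida, obtenemos el snap: s(t) = -4·sin(t). Usando s(t) = -4·sin(t) y sustituyendo t = 1.067372869127892, encontramos s = -3.50374451761727.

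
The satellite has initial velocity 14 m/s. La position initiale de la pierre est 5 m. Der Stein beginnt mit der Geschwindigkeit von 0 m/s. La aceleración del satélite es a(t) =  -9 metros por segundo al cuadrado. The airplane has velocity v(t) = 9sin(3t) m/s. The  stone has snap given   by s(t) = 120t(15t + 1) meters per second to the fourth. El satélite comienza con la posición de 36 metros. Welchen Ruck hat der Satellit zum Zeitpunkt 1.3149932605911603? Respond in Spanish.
Partiendo de la aceleración a(t) = -9, tomamos 1 derivada. Derivando la aceleración, obtenemos la sacudida: j(t) = 0. Usando j(t) = 0 y sustituyendo t = 1.3149932605911603, encontramos j = 0.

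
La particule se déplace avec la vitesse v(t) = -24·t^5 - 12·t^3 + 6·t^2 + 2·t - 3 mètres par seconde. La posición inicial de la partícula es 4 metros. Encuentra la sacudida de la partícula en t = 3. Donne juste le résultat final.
j(3) = -13164.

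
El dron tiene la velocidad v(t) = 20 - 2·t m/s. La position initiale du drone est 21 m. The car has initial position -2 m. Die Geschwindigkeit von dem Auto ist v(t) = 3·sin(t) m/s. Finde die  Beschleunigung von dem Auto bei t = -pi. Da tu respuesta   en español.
Para resolver esto, necesitamos tomar 1 derivada de nuestra ecuación de la velocidad v(t) = 3·sin(t). Tomando d/dt de v(t), encontramos a(t) = 3·cos(t). Usando a(t) = 3·cos(t) y sustituyendo t = -pi, encontramos a = -3.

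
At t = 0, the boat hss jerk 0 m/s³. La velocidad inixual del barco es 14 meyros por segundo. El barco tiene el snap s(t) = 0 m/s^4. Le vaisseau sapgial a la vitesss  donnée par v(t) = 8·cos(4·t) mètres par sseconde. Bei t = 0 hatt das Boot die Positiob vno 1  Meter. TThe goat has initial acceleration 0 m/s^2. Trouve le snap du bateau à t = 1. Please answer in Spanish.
De la ecuación del snap s(t) = 0, sustituimos t = 1 para obtener s = 0.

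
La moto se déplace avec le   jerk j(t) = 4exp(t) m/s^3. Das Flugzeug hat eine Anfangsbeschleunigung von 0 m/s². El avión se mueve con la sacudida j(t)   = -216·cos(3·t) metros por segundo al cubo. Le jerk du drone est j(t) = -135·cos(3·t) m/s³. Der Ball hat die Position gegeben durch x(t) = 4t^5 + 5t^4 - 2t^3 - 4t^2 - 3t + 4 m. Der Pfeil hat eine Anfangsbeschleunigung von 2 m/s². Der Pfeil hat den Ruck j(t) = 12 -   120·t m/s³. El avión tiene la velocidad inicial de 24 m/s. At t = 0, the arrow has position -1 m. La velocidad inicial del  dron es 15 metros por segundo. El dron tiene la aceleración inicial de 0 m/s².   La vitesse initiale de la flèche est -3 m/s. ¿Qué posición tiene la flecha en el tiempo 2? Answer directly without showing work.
En t = 2, x = -67.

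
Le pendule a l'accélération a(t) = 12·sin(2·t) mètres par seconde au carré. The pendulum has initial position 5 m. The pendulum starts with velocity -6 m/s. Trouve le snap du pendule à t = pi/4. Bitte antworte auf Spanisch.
Partiendo de la aceleración a(t) = 12·sin(2·t), tomamos 2 derivadas. Tomando d/dt de a(t), encontramos j(t) = 24·cos(2·t). Derivando la sacudida, obtenemos el snap: s(t) = -48·sin(2·t). Tenemos el snap s(t) = -48·sin(2·t). Sustituyendo t = pi/4: s(pi/4) = -48.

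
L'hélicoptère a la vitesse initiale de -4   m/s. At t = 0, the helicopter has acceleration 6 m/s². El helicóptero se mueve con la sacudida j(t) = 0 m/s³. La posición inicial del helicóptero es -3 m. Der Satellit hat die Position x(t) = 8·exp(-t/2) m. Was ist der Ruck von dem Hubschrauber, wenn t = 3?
Aus der Gleichung für den Ruck j(t) = 0, setzen wir t = 3 ein und erhalten j = 0.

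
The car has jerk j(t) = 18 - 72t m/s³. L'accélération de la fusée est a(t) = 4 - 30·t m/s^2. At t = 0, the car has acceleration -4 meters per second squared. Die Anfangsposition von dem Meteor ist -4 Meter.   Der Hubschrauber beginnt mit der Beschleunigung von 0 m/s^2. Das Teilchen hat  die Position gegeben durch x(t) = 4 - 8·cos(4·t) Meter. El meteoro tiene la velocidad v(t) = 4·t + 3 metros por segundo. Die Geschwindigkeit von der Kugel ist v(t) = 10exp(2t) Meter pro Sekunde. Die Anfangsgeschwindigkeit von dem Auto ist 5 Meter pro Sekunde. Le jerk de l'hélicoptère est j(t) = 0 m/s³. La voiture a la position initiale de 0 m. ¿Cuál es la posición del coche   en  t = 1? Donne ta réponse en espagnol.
Partiendo de la sacudida j(t) = 18 - 72·t, tomamos 3 antiderivadas. Integrando la sacudida y usando la condición inicial a(0) = -4, obtenemos a(t) = -36·t^2 + 18·t - 4. La integral de la aceleración, con v(0) = 5, da la velocidad: v(t) = -12·t^3 + 9·t^2 - 4·t + 5. La antiderivada de la velocidad es la posición. Usando x(0) = 0, obtenemos x(t) = -3·t^4 + 3·t^3 - 2·t^2 + 5·t. De la ecuación de la posición x(t) = -3·t^4 + 3·t^3 - 2·t^2 + 5·t, sustituimos t = 1 para obtener x = 3.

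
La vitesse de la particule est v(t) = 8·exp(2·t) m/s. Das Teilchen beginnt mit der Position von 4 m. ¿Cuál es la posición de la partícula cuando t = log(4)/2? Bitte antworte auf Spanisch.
Partiendo de la velocidad v(t) = 8·exp(2·t), tomamos 1 antiderivada. Integrando la velocidad y usando la condición inicial x(0) = 4, obtenemos x(t) = 4·exp(2·t). Tenemos la posición x(t) = 4·exp(2·t). Sustituyendo t = log(4)/2: x(log(4)/2) = 16.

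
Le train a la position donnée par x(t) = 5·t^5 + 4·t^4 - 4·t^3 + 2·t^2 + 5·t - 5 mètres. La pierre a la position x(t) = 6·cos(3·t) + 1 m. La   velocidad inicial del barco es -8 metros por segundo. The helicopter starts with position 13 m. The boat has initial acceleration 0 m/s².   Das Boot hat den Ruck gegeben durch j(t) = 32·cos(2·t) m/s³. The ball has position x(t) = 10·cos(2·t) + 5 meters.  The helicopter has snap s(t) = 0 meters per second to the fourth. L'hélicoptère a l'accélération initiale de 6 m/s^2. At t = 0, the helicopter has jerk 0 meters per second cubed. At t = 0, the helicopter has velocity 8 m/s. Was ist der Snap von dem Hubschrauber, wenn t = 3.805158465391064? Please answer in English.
From the given snap equation s(t) = 0, we substitute t = 3.805158465391064 to get s = 0.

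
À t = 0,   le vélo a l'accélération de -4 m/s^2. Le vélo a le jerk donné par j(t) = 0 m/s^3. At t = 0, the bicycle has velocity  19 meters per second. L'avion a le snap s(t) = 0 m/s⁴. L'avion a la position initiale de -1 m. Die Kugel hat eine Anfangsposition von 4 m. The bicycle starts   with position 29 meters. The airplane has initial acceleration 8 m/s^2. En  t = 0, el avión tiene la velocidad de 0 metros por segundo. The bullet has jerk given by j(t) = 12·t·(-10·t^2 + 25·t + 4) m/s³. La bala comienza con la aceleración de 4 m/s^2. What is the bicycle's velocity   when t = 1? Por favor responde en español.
Necesitamos integrar nuestra ecuación de la sacudida j(t) = 0 2 veces. Integrando la sacudida y usando la condición inicial a(0) = -4, obtenemos a(t) = -4. Tomando ∫a(t)dt y aplicando v(0) = 19, encontramos v(t) = 19 - 4·t. De la ecuación de la velocidad v(t) = 19 - 4·t, sustituimos t = 1 para obtener v = 15.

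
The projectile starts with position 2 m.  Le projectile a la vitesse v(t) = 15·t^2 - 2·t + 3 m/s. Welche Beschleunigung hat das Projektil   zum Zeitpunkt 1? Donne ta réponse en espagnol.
Para resolver esto, necesitamos tomar 1 derivada de nuestra ecuación de la velocidad v(t) = 15·t^2 - 2·t + 3. Derivando la velocidad, obtenemos la aceleración: a(t) = 30·t - 2. De la ecuación de la aceleración a(t) = 30·t - 2, sustituimos t = 1 para obtener a = 28.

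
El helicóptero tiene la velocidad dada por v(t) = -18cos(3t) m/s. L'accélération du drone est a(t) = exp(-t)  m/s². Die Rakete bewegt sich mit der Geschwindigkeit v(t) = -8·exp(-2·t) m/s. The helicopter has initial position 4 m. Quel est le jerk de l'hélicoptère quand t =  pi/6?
Nous devons dériver notre équation de la vitesse v(t) = -18·cos(3·t) 2 fois. En prenant d/dt de v(t), nous trouvons a(t) = 54·sin(3·t). En dérivant l'accélération, nous obtenons le jerk: j(t) = 162·cos(3·t). Nous avons le jerk j(t) = 162·cos(3·t). En substituant t = pi/6: j(pi/6) = 0.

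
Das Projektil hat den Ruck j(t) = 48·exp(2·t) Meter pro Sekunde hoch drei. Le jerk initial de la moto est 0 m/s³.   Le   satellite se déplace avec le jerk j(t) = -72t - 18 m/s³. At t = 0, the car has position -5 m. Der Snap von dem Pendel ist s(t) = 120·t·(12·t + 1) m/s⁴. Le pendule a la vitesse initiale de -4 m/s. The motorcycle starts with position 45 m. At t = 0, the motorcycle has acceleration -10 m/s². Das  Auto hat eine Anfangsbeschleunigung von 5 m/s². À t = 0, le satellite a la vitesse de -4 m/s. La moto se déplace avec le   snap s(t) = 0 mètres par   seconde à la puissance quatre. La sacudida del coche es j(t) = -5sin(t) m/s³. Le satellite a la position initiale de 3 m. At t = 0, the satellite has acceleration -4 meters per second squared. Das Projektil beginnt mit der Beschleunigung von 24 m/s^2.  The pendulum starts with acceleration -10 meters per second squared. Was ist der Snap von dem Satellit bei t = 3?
Um dies zu lösen, müssen wir 1 Ableitung unserer Gleichung für den Ruck j(t) = -72·t - 18 nehmen. Die Ableitung von dem Ruck ergibt den Snap: s(t) = -72. Mit s(t) = -72 und Einsetzen von t = 3, finden wir s = -72.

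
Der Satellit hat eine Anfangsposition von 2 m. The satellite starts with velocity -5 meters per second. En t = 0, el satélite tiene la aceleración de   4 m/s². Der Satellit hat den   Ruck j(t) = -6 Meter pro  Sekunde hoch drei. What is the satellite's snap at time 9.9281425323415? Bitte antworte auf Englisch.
Starting from jerk j(t) = -6, we take 1 derivative. Taking d/dt of j(t), we find s(t) = 0. From the given snap equation s(t) = 0, we substitute t = 9.9281425323415 to get s = 0.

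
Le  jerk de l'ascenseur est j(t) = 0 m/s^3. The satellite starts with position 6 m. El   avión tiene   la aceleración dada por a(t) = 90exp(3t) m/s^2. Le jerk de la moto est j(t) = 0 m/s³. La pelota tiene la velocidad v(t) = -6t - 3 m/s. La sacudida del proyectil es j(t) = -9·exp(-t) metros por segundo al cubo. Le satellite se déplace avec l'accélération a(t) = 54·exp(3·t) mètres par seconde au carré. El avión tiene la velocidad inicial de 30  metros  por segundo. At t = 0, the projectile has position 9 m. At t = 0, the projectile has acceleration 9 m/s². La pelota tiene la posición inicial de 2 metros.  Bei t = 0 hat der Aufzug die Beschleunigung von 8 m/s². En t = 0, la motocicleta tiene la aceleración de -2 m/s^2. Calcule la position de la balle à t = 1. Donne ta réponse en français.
Pour résoudre ceci, nous devons prendre 1 primitive de notre équation de la vitesse v(t) = -6·t - 3. En prenant ∫v(t)dt et en appliquant x(0) = 2, nous trouvons x(t) = -3·t^2 - 3·t + 2. De l'équation de la position x(t) = -3·t^2 - 3·t + 2, nous substituons t = 1 pour obtenir x = -4.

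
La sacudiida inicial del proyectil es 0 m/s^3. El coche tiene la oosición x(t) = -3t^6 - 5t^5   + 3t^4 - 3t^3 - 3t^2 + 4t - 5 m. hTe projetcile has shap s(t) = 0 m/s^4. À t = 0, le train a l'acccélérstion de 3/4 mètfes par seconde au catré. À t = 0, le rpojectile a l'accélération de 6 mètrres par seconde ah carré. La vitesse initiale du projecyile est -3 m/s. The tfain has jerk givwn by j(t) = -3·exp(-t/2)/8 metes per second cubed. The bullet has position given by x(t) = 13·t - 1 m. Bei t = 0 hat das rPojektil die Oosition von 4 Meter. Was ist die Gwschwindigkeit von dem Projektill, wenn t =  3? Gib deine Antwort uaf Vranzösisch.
Nous devons intégrer notre équation du snap s(t) = 0 3 fois. L'intégrale du snap est le jerk. En utilisant j(0) = 0, nous obtenons j(t) = 0. En prenant ∫j(t)dt et en appliquant a(0) = 6, nous trouvons a(t) = 6. L'intégrale de l'accélération, avec v(0) = -3, donne la vitesse: v(t) = 6·t - 3. De l'équation de la vitesse v(t) = 6·t - 3, nous substituons t = 3 pour obtenir v = 15.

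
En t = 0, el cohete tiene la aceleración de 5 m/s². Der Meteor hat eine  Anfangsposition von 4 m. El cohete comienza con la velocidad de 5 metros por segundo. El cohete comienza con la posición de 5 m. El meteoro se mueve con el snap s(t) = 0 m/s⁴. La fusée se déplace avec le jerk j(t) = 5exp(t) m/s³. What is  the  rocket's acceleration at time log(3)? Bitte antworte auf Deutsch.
Um dies zu lösen, müssen wir 1 Integral unserer Gleichung für den Ruck j(t) = 5·exp(t) finden. Mit ∫j(t)dt und Anwendung von a(0) = 5, finden wir a(t) = 5·exp(t). Aus der Gleichung für die Beschleunigung a(t) = 5·exp(t), setzen wir t = log(3) ein und erhalten a = 15.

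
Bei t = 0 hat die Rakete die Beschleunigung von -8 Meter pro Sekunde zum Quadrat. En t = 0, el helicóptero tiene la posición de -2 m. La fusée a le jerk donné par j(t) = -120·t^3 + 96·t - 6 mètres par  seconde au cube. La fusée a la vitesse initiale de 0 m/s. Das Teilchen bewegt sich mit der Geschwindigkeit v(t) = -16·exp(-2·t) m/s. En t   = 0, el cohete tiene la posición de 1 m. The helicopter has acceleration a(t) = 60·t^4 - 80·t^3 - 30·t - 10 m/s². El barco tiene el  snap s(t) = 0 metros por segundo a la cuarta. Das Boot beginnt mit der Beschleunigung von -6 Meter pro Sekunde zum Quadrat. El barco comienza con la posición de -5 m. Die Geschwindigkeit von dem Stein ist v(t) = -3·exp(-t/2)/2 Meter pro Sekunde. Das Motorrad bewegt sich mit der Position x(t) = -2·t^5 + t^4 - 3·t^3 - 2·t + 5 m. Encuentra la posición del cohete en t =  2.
Necesitamos integrar nuestra ecuación de la sacudida j(t) = -120·t^3 + 96·t - 6 3 veces. La integral de la sacudida, con a(0) = -8, da la aceleración: a(t) = -30·t^4 + 48·t^2 - 6·t - 8. La integral de la aceleración, con v(0) = 0, da la velocidad: v(t) = t·(-6·t^4 + 16·t^2 - 3·t - 8). La integral de la velocidad, con x(0) = 1, da la posición: x(t) = -t^6 + 4·t^4 - t^3 - 4·t^2 + 1. Tenemos la posición x(t) = -t^6 + 4·t^4 - t^3 - 4·t^2 + 1. Sustituyendo t = 2: x(2) = -23.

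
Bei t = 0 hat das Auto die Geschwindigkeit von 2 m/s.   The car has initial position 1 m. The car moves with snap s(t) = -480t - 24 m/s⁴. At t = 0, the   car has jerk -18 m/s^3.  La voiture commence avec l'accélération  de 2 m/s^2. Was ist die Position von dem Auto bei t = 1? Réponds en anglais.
Starting from snap s(t) = -480·t - 24, we take 4 antiderivatives. The integral of snap, with j(0) = -18, gives jerk: j(t) = -240·t^2 - 24·t - 18. Taking ∫j(t)dt and applying a(0) = 2, we find a(t) = -80·t^3 - 12·t^2 - 18·t + 2. Taking ∫a(t)dt and applying v(0) = 2, we find v(t) = -20·t^4 - 4·t^3 - 9·t^2 + 2·t + 2. Taking ∫v(t)dt and applying x(0) = 1, we find x(t) = -4·t^5 - t^4 - 3·t^3 + t^2 + 2·t + 1. We have position x(t) = -4·t^5 - t^4 - 3·t^3 + t^2 + 2·t + 1. Substituting t = 1: x(1) = -4.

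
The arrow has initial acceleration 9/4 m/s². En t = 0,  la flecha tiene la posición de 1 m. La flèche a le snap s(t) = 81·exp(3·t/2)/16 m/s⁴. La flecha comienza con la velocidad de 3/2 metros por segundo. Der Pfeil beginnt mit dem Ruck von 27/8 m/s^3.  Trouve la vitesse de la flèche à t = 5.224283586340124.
Pour résoudre ceci, nous devons prendre 3 primitives de notre équation du snap s(t) = 81·exp(3·t/2)/16. En intégrant le snap et en utilisant la condition initiale j(0) = 27/8, nous obtenons j(t) = 27·exp(3·t/2)/8. En intégrant le jerk et en utilisant la condition initiale a(0) = 9/4, nous obtenons a(t) = 9·exp(3·t/2)/4. L'intégrale de l'accélération est la vitesse. En utilisant v(0) = 3/2, nous obtenons v(t) = 3·exp(3·t/2)/2. En utilisant v(t) = 3·exp(3·t/2)/2 et en substituant t = 5.224283586340124, nous trouvons v = 3796.71116327314.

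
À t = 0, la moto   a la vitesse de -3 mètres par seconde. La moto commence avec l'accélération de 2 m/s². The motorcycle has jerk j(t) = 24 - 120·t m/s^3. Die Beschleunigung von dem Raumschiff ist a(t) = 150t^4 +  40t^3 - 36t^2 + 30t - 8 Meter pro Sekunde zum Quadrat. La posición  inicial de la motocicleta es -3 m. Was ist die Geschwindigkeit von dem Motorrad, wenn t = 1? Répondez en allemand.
Wir müssen unsere Gleichung für den Ruck j(t) = 24 - 120·t 2-mal integrieren. Das Integral von dem Ruck, mit a(0) = 2, ergibt die Beschleunigung: a(t) = -60·t^2 + 24·t + 2. Mit ∫a(t)dt und Anwendung von v(0) = -3, finden wir v(t) = -20·t^3 + 12·t^2 + 2·t - 3. Aus der Gleichung für die Geschwindigkeit v(t) = -20·t^3 + 12·t^2 + 2·t - 3, setzen wir t = 1 ein und erhalten v = -9.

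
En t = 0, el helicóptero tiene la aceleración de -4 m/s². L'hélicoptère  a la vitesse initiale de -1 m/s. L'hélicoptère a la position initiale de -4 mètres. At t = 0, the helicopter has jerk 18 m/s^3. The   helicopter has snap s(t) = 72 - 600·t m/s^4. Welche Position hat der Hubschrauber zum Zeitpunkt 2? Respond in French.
Pour résoudre ceci, nous devons prendre 4 primitives de notre équation du snap s(t) = 72 - 600·t. En intégrant le snap et en utilisant la condition initiale j(0) = 18, nous obtenons j(t) = -300·t^2 + 72·t + 18. La primitive du jerk, avec a(0) = -4, donne l'accélération: a(t) = -100·t^3 + 36·t^2 + 18·t - 4. En prenant ∫a(t)dt et en appliquant v(0) = -1, nous trouvons v(t) = -25·t^4 + 12·t^3 + 9·t^2 - 4·t - 1. L'intégrale de la vitesse est la position. En utilisant x(0) = -4, nous obtenons x(t) = -5·t^5 + 3·t^4 + 3·t^3 - 2·t^2 - t - 4. En utilisant x(t) = -5·t^5 + 3·t^4 + 3·t^3 - 2·t^2 - t - 4 et en substituant t = 2, nous trouvons x = -102.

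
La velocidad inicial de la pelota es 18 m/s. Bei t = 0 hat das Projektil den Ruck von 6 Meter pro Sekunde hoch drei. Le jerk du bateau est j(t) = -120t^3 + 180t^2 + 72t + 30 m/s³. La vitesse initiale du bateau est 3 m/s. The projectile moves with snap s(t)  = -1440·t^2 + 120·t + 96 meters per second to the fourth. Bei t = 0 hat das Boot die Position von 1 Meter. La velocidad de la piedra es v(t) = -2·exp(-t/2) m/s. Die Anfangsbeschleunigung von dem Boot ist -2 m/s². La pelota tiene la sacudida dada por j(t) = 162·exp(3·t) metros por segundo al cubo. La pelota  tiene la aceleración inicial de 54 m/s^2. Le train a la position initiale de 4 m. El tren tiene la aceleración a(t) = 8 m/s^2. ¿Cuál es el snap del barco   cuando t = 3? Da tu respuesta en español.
Para resolver esto, necesitamos tomar 1 derivada de nuestra ecuación de la sacudida j(t) = -120·t^3 + 180·t^2 + 72·t + 30. Derivando la sacudida, obtenemos el snap: s(t) = -360·t^2 + 360·t + 72. Usando s(t) = -360·t^2 + 360·t + 72 y sustituyendo t = 3, encontramos s = -2088.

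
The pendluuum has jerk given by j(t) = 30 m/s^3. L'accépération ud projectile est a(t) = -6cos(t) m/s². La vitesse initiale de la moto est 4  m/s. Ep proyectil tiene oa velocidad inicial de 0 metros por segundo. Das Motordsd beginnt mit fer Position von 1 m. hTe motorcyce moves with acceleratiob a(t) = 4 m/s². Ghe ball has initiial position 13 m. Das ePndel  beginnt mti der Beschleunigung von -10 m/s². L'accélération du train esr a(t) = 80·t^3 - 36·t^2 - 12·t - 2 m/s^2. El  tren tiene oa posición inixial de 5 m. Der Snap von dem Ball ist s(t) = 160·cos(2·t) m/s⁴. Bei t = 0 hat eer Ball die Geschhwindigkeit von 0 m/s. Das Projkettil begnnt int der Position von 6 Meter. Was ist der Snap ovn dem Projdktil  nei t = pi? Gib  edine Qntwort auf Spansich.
Debemos derivar nuestra ecuación de la aceleración a(t) = -6·cos(t) 2 veces. La derivada de la aceleración da la sacudida: j(t) = 6·sin(t). La derivada de la sacudida da el snap: s(t) = 6·cos(t). De la ecuación del snap s(t) = 6·cos(t), sustituimos t = pi para obtener s = -6.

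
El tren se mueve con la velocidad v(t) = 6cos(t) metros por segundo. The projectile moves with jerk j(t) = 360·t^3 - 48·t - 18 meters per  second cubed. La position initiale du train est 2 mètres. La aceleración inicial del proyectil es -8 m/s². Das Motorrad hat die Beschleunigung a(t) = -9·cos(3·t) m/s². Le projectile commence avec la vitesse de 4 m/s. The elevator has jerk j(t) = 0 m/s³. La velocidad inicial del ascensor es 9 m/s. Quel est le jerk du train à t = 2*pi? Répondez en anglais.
Starting from velocity v(t) = 6·cos(t), we take 2 derivatives. Differentiating velocity, we get acceleration: a(t) = -6·sin(t). Differentiating acceleration, we get jerk: j(t) = -6·cos(t). We have jerk j(t) = -6·cos(t). Substituting t = 2*pi: j(2*pi) = -6.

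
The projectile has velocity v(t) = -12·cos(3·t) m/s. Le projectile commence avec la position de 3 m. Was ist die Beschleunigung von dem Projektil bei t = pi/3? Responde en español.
Partiendo de la velocidad v(t) = -12·cos(3·t), tomamos 1 derivada. Derivando la velocidad, obtenemos la aceleración: a(t) = 36·sin(3·t). Tenemos la aceleración a(t) = 36·sin(3·t). Sustituyendo t = pi/3: a(pi/3) = 0.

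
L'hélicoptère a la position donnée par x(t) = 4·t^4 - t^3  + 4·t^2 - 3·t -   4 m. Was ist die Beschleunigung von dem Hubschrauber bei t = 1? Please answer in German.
Ausgehend von der Position x(t) = 4·t^4 - t^3 + 4·t^2 - 3·t - 4, nehmen wir 2 Ableitungen. Mit d/dt von x(t) finden wir v(t) = 16·t^3 - 3·t^2 + 8·t - 3. Die Ableitung von der Geschwindigkeit ergibt die Beschleunigung: a(t) = 48·t^2 - 6·t + 8. Mit a(t) = 48·t^2 - 6·t + 8 und Einsetzen von t = 1, finden wir a = 50.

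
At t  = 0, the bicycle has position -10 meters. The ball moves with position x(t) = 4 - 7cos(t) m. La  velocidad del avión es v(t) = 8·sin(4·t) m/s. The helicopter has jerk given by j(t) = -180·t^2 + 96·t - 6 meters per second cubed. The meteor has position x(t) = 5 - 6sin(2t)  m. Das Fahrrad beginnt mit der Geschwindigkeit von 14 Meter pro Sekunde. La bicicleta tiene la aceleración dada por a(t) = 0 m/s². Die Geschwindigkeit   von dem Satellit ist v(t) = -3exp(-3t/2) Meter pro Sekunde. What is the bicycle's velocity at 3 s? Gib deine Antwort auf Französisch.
Nous devons intégrer notre équation de l'accélération a(t) = 0 1 fois. L'intégrale de l'accélération est la vitesse. En utilisant v(0) = 14, nous obtenons v(t) = 14. Nous avons la vitesse v(t) = 14. En substituant t = 3: v(3) = 14.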